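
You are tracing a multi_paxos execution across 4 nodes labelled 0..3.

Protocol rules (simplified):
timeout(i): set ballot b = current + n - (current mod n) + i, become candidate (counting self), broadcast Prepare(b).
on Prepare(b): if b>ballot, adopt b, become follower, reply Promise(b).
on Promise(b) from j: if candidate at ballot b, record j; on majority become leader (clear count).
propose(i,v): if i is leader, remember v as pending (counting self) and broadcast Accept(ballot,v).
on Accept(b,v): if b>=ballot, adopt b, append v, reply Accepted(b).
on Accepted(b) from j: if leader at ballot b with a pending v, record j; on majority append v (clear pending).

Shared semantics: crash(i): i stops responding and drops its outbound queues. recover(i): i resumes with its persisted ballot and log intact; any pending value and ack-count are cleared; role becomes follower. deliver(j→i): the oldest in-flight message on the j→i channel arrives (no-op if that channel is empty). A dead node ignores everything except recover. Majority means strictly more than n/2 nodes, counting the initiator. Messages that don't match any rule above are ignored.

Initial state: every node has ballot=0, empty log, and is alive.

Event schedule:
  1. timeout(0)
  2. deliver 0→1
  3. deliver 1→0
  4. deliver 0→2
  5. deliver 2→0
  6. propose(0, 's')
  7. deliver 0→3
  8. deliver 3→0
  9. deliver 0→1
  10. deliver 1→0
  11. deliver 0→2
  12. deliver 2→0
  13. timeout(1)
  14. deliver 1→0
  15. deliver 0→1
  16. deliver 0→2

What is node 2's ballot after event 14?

4

1. timeout(0):  <0:cand b4 ->
2. deliver 0→1:  <1:foll b4 ->
3. deliver 1→0:  nop
4. deliver 0→2:  <2:foll b4 ->
5. deliver 2→0:  <0:lead b4 ->
6. propose(0,'s'):  nop
7. deliver 0→3:  <3:foll b4 ->
8. deliver 3→0:  nop
9. deliver 0→1:  <1:foll b4 s>
10. deliver 1→0:  nop
11. deliver 0→2:  <2:foll b4 s>
12. deliver 2→0:  <0:lead b4 s>
13. timeout(1):  <1:cand b9 s>
14. deliver 1→0:  <0:foll b9 s>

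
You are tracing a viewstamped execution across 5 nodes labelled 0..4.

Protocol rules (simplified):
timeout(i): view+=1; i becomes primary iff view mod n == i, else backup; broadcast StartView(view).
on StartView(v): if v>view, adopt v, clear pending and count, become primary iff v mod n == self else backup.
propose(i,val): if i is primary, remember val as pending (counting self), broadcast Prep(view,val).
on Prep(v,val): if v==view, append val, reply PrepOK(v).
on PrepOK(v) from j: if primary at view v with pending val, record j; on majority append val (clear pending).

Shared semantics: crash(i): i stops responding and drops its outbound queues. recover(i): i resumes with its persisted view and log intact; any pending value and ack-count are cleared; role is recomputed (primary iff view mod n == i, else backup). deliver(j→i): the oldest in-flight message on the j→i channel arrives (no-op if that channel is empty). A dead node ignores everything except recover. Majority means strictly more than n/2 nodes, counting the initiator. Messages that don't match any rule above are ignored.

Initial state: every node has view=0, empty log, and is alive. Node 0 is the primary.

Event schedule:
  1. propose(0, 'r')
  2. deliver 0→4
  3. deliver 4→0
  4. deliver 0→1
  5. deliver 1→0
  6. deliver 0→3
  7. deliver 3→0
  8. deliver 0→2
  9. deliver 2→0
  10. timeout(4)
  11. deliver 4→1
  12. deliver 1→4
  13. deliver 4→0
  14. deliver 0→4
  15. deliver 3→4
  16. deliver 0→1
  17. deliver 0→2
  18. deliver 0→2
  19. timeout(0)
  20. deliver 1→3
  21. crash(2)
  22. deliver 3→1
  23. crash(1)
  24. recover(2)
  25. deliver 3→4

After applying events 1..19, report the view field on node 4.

1. propose(0,'r'):  nop
2. deliver 0→4:  <4:back v0 r>
3. deliver 4→0:  nop
4. deliver 0→1:  <1:back v0 r>
5. deliver 1→0:  <0:prim v0 r>
6. deliver 0→3:  <3:back v0 r>
7. deliver 3→0:  nop
8. deliver 0→2:  <2:back v0 r>
9. deliver 2→0:  nop
10. timeout(4):  <4:back v1 r>
11. deliver 4→1:  <1:prim v1 r>
12. deliver 1→4:  nop
13. deliver 4→0:  <0:back v1 r>
14. deliver 0→4:  nop
15. deliver 3→4:  nop
16. deliver 0→1:  nop
17. deliver 0→2:  nop
18. deliver 0→2:  nop
19. timeout(0):  <0:back v2 r>

1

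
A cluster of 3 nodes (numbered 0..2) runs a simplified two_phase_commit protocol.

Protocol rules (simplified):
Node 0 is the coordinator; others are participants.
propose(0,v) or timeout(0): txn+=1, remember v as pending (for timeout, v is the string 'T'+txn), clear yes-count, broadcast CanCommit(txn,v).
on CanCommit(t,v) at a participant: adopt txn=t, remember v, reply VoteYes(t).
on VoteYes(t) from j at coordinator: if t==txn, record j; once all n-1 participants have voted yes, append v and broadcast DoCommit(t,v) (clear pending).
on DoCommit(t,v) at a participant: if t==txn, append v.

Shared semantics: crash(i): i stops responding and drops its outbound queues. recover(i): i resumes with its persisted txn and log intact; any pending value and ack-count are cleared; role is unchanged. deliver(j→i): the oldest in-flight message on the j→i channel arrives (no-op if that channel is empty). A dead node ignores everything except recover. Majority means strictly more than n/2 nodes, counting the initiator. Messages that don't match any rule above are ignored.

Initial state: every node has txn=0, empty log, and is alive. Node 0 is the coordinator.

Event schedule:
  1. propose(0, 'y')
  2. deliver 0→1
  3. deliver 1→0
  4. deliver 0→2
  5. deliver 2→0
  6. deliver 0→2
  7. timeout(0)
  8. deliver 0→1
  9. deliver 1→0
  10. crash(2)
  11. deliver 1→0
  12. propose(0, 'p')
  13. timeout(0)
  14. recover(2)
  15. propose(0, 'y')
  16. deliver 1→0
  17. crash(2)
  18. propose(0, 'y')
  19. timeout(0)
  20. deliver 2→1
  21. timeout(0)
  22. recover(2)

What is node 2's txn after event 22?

step 1 propose(0,'y'): 0={coor,t=1,log=-}
step 2 deliver 0→1: 1={part,t=1,log=-}
step 3 deliver 1→0: —
step 4 deliver 0→2: 2={part,t=1,log=-}
step 5 deliver 2→0: 0={coor,t=1,log=y}
step 6 deliver 0→2: 2={part,t=1,log=y}
step 7 timeout(0): 0={coor,t=2,log=y}
step 8 deliver 0→1: 1={part,t=1,log=y}
step 9 deliver 1→0: —
step 10 crash(2): 2={✗part,t=1,log=y}
step 11 deliver 1→0: —
step 12 propose(0,'p'): 0={coor,t=3,log=y}
step 13 timeout(0): 0={coor,t=4,log=y}
step 14 recover(2): 2={part,t=1,log=y}
step 15 propose(0,'y'): 0={coor,t=5,log=y}
step 16 deliver 1→0: —
step 17 crash(2): 2={✗part,t=1,log=y}
step 18 propose(0,'y'): 0={coor,t=6,log=y}
step 19 timeout(0): 0={coor,t=7,log=y}
step 20 deliver 2→1: —
step 21 timeout(0): 0={coor,t=8,log=y}
step 22 recover(2): 2={part,t=1,log=y}

1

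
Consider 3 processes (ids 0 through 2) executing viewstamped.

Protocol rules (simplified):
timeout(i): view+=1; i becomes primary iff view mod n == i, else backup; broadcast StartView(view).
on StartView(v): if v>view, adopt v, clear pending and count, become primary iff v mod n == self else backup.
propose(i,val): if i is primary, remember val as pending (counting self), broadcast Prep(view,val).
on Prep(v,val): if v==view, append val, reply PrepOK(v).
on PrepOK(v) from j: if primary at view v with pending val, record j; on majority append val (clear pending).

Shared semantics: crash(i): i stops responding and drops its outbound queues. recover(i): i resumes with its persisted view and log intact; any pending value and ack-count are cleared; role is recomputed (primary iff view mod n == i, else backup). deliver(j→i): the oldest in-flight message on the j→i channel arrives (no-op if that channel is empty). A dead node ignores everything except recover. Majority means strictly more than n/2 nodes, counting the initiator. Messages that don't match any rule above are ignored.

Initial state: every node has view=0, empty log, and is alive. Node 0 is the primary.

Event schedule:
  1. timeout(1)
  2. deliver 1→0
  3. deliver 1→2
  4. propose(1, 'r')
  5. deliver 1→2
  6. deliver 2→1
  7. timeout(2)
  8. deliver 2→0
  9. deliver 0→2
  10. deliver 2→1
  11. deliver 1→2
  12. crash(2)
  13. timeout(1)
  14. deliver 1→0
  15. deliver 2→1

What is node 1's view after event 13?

3

step 1 timeout(1): 1={prim,v=1,log=-}
step 2 deliver 1→0: 0={back,v=1,log=-}
step 3 deliver 1→2: 2={back,v=1,log=-}
step 4 propose(1,'r'): —
step 5 deliver 1→2: 2={back,v=1,log=r}
step 6 deliver 2→1: 1={prim,v=1,log=r}
step 7 timeout(2): 2={prim,v=2,log=r}
step 8 deliver 2→0: 0={back,v=2,log=-}
step 9 deliver 0→2: —
step 10 deliver 2→1: 1={back,v=2,log=r}
step 11 deliver 1→2: —
step 12 crash(2): 2={✗prim,v=2,log=r}
step 13 timeout(1): 1={back,v=3,log=r}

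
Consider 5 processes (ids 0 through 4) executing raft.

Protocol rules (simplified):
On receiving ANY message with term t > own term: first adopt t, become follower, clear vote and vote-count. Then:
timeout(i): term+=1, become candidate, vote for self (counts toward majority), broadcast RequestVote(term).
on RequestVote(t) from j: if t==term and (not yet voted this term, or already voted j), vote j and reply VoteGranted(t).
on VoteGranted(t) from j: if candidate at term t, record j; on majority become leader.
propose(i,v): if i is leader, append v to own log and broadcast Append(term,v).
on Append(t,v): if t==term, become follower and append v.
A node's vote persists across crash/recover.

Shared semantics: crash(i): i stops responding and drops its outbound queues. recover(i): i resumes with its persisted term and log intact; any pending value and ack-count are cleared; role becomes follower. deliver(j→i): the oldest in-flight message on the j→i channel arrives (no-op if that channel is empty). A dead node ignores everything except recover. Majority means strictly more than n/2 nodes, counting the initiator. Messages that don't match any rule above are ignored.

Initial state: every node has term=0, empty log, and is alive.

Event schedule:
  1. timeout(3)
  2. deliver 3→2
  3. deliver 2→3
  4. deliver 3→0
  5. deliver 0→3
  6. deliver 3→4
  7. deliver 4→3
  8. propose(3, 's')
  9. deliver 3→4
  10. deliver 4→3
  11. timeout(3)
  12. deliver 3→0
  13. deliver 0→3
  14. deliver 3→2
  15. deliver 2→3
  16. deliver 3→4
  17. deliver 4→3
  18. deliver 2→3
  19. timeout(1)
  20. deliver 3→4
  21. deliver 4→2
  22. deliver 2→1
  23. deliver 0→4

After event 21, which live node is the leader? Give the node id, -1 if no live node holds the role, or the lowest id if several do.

e1 timeout(3): 3[cand,t=1,-]
e2 deliver 3→2: 2[foll,t=1,-]
e3 deliver 2→3: ·
e4 deliver 3→0: 0[foll,t=1,-]
e5 deliver 0→3: 3[lead,t=1,-]
e6 deliver 3→4: 4[foll,t=1,-]
e7 deliver 4→3: ·
e8 propose(3,'s'): 3[lead,t=1,s]
e9 deliver 3→4: 4[foll,t=1,s]
e10 deliver 4→3: ·
e11 timeout(3): 3[cand,t=2,s]
e12 deliver 3→0: 0[foll,t=1,s]
e13 deliver 0→3: ·
e14 deliver 3→2: 2[foll,t=1,s]
e15 deliver 2→3: ·
e16 deliver 3→4: 4[foll,t=2,s]
e17 deliver 4→3: ·
e18 deliver 2→3: ·
e19 timeout(1): 1[cand,t=1,-]
e20 deliver 3→4: ·
e21 deliver 4→2: ·

-1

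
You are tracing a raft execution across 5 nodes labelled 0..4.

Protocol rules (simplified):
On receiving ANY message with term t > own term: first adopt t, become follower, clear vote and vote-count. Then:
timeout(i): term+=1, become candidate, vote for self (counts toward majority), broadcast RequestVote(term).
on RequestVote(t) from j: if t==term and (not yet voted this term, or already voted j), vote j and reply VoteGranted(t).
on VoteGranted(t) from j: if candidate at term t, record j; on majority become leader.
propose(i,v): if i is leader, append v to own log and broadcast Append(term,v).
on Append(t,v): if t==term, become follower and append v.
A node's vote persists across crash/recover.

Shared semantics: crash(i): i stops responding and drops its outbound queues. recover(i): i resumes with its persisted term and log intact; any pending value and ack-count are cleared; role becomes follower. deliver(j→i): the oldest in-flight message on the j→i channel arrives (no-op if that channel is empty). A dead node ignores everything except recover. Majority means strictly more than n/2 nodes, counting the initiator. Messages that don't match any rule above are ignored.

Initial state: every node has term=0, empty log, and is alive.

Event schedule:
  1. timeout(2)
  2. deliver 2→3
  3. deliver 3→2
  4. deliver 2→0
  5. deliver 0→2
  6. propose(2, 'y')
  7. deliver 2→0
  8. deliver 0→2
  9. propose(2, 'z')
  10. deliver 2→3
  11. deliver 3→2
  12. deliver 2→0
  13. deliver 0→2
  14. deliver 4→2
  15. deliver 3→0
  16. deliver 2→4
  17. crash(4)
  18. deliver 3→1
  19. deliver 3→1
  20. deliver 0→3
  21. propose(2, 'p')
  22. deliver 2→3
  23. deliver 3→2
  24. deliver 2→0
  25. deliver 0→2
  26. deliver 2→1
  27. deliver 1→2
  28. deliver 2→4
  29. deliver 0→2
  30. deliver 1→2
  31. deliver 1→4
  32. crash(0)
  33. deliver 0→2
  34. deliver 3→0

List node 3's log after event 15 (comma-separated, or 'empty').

after 1 — timeout(2): n2:cand/t1/[-]
after 2 — deliver 2→3: n3:foll/t1/[-]
after 3 — deliver 3→2: ·
after 4 — deliver 2→0: n0:foll/t1/[-]
after 5 — deliver 0→2: n2:lead/t1/[-]
after 6 — propose(2,'y'): n2:lead/t1/[y]
after 7 — deliver 2→0: n0:foll/t1/[y]
after 8 — deliver 0→2: ·
after 9 — propose(2,'z'): n2:lead/t1/[y,z]
after 10 — deliver 2→3: n3:foll/t1/[y]
after 11 — deliver 3→2: ·
after 12 — deliver 2→0: n0:foll/t1/[y,z]
after 13 — deliver 0→2: ·
after 14 — deliver 4→2: ·
after 15 — deliver 3→0: ·

y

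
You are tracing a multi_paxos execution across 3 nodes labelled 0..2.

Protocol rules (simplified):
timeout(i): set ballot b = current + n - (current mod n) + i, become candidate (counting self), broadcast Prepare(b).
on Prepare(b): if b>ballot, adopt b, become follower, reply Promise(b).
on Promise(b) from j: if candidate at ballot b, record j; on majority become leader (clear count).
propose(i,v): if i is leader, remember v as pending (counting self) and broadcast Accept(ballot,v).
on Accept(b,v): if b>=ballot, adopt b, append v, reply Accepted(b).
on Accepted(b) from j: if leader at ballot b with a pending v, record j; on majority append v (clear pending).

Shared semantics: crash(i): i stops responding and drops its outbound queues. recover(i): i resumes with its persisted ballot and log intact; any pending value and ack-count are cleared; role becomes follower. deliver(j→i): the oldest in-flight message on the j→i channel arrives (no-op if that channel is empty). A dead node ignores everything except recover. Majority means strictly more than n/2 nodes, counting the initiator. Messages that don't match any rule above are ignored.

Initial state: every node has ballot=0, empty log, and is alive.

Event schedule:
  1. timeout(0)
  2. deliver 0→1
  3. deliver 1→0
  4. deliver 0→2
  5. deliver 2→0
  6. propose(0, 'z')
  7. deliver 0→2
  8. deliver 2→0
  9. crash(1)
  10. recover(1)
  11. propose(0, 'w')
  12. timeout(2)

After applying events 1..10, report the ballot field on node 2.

e1 timeout(0): 0[cand,b=3,-]
e2 deliver 0→1: 1[foll,b=3,-]
e3 deliver 1→0: 0[lead,b=3,-]
e4 deliver 0→2: 2[foll,b=3,-]
e5 deliver 2→0: ·
e6 propose(0,'z'): ·
e7 deliver 0→2: 2[foll,b=3,z]
e8 deliver 2→0: 0[lead,b=3,z]
e9 crash(1): 1[✗foll,b=3,-]
e10 recover(1): 1[foll,b=3,-]

3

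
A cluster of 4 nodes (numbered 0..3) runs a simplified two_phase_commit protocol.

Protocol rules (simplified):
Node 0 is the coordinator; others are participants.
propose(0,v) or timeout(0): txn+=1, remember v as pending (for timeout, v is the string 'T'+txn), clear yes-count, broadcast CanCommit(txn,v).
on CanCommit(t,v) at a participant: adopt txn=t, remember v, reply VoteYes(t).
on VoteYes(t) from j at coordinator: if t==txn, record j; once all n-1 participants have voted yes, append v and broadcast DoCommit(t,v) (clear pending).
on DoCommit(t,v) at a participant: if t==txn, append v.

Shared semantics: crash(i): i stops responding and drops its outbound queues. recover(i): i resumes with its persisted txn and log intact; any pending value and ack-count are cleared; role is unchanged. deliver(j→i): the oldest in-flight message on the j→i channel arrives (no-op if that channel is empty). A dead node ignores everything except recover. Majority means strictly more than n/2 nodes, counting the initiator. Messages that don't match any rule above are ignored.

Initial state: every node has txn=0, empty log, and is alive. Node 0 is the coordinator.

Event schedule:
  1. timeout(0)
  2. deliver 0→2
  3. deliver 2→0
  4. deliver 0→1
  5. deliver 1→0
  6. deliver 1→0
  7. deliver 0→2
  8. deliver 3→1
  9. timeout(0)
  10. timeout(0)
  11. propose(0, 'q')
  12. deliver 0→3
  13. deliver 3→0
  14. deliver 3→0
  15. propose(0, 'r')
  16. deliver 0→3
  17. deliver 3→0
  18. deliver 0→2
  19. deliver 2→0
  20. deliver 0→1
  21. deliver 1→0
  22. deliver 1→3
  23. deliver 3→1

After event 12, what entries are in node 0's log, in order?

step 1 timeout(0): 0={coor,t=1,log=-}
step 2 deliver 0→2: 2={part,t=1,log=-}
step 3 deliver 2→0: —
step 4 deliver 0→1: 1={part,t=1,log=-}
step 5 deliver 1→0: —
step 6 deliver 1→0: —
step 7 deliver 0→2: —
step 8 deliver 3→1: —
step 9 timeout(0): 0={coor,t=2,log=-}
step 10 timeout(0): 0={coor,t=3,log=-}
step 11 propose(0,'q'): 0={coor,t=4,log=-}
step 12 deliver 0→3: 3={part,t=1,log=-}

empty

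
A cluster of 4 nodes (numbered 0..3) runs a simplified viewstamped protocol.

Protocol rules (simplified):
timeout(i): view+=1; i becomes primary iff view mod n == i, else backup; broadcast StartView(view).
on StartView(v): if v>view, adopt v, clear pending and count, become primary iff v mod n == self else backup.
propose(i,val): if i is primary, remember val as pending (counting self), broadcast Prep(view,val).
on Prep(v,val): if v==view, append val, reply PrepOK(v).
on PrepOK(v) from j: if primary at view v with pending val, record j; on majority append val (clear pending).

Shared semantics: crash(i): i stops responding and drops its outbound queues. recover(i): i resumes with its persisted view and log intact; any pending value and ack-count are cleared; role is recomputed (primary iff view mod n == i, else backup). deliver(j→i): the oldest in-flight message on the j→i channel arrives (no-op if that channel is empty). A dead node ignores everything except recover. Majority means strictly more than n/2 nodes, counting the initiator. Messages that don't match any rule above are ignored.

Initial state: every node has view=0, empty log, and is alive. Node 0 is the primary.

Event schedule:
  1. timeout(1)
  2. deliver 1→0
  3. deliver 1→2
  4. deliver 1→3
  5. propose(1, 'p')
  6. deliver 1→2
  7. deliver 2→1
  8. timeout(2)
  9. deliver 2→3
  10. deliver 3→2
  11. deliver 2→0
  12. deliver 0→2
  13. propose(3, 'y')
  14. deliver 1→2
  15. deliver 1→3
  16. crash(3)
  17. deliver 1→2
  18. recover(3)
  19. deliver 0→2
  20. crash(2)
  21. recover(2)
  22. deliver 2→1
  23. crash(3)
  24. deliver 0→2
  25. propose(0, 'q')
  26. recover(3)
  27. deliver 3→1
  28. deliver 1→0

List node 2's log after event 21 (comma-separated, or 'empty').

p

[1] timeout(1) → N1(prim v1 [-])
[2] deliver 1→0 → N0(back v1 [-])
[3] deliver 1→2 → N2(back v1 [-])
[4] deliver 1→3 → N3(back v1 [-])
[5] propose(1,'p') → ∅
[6] deliver 1→2 → N2(back v1 [p])
[7] deliver 2→1 → ∅
[8] timeout(2) → N2(prim v2 [p])
[9] deliver 2→3 → N3(back v2 [-])
[10] deliver 3→2 → ∅
[11] deliver 2→0 → N0(back v2 [-])
[12] deliver 0→2 → ∅
[13] propose(3,'y') → ∅
[14] deliver 1→2 → ∅
[15] deliver 1→3 → ∅
[16] crash(3) → N3(✗back v2 [-])
[17] deliver 1→2 → ∅
[18] recover(3) → N3(back v2 [-])
[19] deliver 0→2 → ∅
[20] crash(2) → N2(✗prim v2 [p])
[21] recover(2) → N2(prim v2 [p])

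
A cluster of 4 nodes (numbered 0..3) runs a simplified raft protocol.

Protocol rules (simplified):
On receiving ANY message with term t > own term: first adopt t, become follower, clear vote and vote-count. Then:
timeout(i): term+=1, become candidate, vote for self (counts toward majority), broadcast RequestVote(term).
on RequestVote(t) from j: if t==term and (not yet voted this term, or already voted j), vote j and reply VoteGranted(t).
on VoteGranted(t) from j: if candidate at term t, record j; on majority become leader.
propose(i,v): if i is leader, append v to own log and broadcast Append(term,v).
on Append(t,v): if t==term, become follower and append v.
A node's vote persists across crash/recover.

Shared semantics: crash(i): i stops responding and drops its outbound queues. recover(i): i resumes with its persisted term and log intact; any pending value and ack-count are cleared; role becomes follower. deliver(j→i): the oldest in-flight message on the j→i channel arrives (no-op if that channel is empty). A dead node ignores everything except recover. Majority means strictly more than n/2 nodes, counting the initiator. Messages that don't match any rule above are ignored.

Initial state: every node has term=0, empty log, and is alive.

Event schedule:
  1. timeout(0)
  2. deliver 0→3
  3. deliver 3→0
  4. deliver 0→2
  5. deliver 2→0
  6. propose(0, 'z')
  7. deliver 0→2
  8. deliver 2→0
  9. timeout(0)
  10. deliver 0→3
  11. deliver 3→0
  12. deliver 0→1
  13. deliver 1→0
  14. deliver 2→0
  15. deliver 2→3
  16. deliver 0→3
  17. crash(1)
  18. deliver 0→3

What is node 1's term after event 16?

1

e1 timeout(0): 0[cand,t=1,-]
e2 deliver 0→3: 3[foll,t=1,-]
e3 deliver 3→0: ·
e4 deliver 0→2: 2[foll,t=1,-]
e5 deliver 2→0: 0[lead,t=1,-]
e6 propose(0,'z'): 0[lead,t=1,z]
e7 deliver 0→2: 2[foll,t=1,z]
e8 deliver 2→0: ·
e9 timeout(0): 0[cand,t=2,z]
e10 deliver 0→3: 3[foll,t=1,z]
e11 deliver 3→0: ·
e12 deliver 0→1: 1[foll,t=1,-]
e13 deliver 1→0: ·
e14 deliver 2→0: ·
e15 deliver 2→3: ·
e16 deliver 0→3: 3[foll,t=2,z]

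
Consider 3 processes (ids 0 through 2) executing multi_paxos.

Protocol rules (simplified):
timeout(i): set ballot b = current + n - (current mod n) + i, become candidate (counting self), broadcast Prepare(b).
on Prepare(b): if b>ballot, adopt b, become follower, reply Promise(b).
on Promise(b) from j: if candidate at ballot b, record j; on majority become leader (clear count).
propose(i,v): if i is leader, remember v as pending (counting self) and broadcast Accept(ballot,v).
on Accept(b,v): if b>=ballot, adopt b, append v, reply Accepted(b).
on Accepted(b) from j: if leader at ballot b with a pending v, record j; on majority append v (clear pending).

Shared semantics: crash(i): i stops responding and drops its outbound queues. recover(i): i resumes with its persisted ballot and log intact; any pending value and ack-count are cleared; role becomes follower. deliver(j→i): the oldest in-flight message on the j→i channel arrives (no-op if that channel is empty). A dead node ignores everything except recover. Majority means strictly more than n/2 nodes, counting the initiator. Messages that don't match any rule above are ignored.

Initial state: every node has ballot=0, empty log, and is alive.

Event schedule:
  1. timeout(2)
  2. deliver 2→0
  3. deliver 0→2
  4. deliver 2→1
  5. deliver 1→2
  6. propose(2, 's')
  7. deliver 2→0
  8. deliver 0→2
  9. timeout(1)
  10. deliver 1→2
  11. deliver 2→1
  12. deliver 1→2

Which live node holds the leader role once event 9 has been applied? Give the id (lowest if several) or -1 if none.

[1] timeout(2) → N2(cand b5 [-])
[2] deliver 2→0 → N0(foll b5 [-])
[3] deliver 0→2 → N2(lead b5 [-])
[4] deliver 2→1 → N1(foll b5 [-])
[5] deliver 1→2 → ∅
[6] propose(2,'s') → ∅
[7] deliver 2→0 → N0(foll b5 [s])
[8] deliver 0→2 → N2(lead b5 [s])
[9] timeout(1) → N1(cand b7 [-])

2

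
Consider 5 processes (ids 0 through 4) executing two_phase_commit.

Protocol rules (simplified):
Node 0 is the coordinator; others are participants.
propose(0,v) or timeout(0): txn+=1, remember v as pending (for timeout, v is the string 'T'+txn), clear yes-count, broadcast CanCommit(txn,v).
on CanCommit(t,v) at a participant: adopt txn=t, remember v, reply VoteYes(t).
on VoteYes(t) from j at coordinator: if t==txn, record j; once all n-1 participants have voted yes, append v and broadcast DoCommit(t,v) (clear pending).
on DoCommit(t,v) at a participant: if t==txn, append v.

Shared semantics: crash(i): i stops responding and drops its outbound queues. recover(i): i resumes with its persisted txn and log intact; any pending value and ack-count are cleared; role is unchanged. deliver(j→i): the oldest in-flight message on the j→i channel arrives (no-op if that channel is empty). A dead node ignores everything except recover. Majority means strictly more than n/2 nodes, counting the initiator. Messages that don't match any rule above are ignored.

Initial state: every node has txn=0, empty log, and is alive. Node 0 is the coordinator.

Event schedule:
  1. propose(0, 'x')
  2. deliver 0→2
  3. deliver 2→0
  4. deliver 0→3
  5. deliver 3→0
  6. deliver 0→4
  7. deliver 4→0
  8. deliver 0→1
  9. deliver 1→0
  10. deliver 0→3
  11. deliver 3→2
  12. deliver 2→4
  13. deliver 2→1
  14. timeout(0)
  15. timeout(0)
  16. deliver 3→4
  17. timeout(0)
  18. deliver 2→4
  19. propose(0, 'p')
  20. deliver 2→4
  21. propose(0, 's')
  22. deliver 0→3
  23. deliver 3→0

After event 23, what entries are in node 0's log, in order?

after 1 — propose(0,'x'): n0:coor/t1/[-]
after 2 — deliver 0→2: n2:part/t1/[-]
after 3 — deliver 2→0: ·
after 4 — deliver 0→3: n3:part/t1/[-]
after 5 — deliver 3→0: ·
after 6 — deliver 0→4: n4:part/t1/[-]
after 7 — deliver 4→0: ·
after 8 — deliver 0→1: n1:part/t1/[-]
after 9 — deliver 1→0: n0:coor/t1/[x]
after 10 — deliver 0→3: n3:part/t1/[x]
after 11 — deliver 3→2: ·
after 12 — deliver 2→4: ·
after 13 — deliver 2→1: ·
after 14 — timeout(0): n0:coor/t2/[x]
after 15 — timeout(0): n0:coor/t3/[x]
after 16 — deliver 3→4: ·
after 17 — timeout(0): n0:coor/t4/[x]
after 18 — deliver 2→4: ·
after 19 — propose(0,'p'): n0:coor/t5/[x]
after 20 — deliver 2→4: ·
after 21 — propose(0,'s'): n0:coor/t6/[x]
after 22 — deliver 0→3: n3:part/t2/[x]
after 23 — deliver 3→0: ·

x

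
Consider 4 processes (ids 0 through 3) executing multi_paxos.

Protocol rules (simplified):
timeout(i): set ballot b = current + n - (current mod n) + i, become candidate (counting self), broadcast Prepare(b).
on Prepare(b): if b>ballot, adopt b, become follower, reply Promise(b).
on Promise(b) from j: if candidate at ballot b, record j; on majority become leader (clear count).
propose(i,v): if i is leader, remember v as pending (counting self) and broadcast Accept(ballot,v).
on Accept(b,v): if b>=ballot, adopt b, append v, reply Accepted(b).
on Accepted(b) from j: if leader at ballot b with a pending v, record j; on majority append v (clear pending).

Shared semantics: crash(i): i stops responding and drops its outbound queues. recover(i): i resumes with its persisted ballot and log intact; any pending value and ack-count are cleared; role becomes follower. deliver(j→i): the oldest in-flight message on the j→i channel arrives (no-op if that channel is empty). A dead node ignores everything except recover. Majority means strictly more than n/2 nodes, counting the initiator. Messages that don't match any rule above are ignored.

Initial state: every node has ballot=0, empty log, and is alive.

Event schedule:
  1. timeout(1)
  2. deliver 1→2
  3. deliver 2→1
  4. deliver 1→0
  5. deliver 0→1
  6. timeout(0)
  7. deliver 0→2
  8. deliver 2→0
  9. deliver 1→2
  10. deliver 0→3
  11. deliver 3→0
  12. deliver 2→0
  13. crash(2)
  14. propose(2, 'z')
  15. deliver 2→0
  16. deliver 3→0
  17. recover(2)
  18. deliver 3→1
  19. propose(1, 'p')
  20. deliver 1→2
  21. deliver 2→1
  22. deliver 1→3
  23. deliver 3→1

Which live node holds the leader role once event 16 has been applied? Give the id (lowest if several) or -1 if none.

[1] timeout(1) → N1(cand b5 [-])
[2] deliver 1→2 → N2(foll b5 [-])
[3] deliver 2→1 → ∅
[4] deliver 1→0 → N0(foll b5 [-])
[5] deliver 0→1 → N1(lead b5 [-])
[6] timeout(0) → N0(cand b8 [-])
[7] deliver 0→2 → N2(foll b8 [-])
[8] deliver 2→0 → ∅
[9] deliver 1→2 → ∅
[10] deliver 0→3 → N3(foll b8 [-])
[11] deliver 3→0 → N0(lead b8 [-])
[12] deliver 2→0 → ∅
[13] crash(2) → N2(✗foll b8 [-])
[14] propose(2,'z') → ∅
[15] deliver 2→0 → ∅
[16] deliver 3→0 → ∅

0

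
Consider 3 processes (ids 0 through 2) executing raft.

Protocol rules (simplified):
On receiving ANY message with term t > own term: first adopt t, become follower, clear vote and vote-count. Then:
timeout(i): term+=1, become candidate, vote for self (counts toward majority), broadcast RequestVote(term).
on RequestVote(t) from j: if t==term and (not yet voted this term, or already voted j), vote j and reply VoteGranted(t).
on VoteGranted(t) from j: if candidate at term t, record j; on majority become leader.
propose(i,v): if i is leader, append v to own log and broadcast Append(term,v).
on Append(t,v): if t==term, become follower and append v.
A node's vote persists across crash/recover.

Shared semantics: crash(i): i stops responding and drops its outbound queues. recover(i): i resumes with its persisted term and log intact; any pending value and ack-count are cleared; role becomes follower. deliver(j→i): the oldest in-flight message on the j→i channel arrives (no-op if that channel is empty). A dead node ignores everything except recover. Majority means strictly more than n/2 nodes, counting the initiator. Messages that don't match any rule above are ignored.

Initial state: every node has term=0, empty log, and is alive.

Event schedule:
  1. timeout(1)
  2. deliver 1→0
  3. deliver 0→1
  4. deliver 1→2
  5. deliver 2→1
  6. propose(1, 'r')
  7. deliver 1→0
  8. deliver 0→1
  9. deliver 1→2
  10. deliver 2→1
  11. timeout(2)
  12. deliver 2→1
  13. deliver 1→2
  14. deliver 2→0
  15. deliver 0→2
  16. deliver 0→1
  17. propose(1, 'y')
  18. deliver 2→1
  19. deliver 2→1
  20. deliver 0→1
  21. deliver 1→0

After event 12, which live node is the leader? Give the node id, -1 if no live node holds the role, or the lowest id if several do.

after 1 — timeout(1): n1:cand/t1/[-]
after 2 — deliver 1→0: n0:foll/t1/[-]
after 3 — deliver 0→1: n1:lead/t1/[-]
after 4 — deliver 1→2: n2:foll/t1/[-]
after 5 — deliver 2→1: ·
after 6 — propose(1,'r'): n1:lead/t1/[r]
after 7 — deliver 1→0: n0:foll/t1/[r]
after 8 — deliver 0→1: ·
after 9 — deliver 1→2: n2:foll/t1/[r]
after 10 — deliver 2→1: ·
after 11 — timeout(2): n2:cand/t2/[r]
after 12 — deliver 2→1: n1:foll/t2/[r]

-1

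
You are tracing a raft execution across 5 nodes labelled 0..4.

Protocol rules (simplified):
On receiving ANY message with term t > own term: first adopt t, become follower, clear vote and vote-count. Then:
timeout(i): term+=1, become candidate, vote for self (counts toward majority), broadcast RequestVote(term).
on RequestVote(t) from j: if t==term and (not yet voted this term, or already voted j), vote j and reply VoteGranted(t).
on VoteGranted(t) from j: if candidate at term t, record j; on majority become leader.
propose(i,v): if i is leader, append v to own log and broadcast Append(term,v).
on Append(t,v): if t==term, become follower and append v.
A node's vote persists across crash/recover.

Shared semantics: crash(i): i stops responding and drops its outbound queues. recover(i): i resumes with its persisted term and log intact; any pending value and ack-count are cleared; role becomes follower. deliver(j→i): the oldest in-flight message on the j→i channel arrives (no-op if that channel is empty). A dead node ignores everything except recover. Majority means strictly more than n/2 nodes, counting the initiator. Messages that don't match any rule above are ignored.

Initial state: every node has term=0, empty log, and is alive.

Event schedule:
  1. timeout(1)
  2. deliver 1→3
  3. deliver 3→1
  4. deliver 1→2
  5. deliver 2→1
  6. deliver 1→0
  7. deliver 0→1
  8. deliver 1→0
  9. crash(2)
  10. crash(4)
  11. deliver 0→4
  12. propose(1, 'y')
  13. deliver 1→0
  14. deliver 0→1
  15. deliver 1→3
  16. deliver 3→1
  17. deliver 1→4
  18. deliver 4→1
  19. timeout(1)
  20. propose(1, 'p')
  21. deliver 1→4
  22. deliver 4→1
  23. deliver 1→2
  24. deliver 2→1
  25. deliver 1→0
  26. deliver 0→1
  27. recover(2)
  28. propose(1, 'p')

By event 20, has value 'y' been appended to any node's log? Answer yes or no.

step 1 timeout(1): 1={cand,t=1,log=-}
step 2 deliver 1→3: 3={foll,t=1,log=-}
step 3 deliver 3→1: —
step 4 deliver 1→2: 2={foll,t=1,log=-}
step 5 deliver 2→1: 1={lead,t=1,log=-}
step 6 deliver 1→0: 0={foll,t=1,log=-}
step 7 deliver 0→1: —
step 8 deliver 1→0: —
step 9 crash(2): 2={✗foll,t=1,log=-}
step 10 crash(4): 4={✗foll,t=0,log=-}
step 11 deliver 0→4: —
step 12 propose(1,'y'): 1={lead,t=1,log=y}
step 13 deliver 1→0: 0={foll,t=1,log=y}
step 14 deliver 0→1: —
step 15 deliver 1→3: 3={foll,t=1,log=y}
step 16 deliver 3→1: —
step 17 deliver 1→4: —
step 18 deliver 4→1: —
step 19 timeout(1): 1={cand,t=2,log=y}
step 20 propose(1,'p'): —

yes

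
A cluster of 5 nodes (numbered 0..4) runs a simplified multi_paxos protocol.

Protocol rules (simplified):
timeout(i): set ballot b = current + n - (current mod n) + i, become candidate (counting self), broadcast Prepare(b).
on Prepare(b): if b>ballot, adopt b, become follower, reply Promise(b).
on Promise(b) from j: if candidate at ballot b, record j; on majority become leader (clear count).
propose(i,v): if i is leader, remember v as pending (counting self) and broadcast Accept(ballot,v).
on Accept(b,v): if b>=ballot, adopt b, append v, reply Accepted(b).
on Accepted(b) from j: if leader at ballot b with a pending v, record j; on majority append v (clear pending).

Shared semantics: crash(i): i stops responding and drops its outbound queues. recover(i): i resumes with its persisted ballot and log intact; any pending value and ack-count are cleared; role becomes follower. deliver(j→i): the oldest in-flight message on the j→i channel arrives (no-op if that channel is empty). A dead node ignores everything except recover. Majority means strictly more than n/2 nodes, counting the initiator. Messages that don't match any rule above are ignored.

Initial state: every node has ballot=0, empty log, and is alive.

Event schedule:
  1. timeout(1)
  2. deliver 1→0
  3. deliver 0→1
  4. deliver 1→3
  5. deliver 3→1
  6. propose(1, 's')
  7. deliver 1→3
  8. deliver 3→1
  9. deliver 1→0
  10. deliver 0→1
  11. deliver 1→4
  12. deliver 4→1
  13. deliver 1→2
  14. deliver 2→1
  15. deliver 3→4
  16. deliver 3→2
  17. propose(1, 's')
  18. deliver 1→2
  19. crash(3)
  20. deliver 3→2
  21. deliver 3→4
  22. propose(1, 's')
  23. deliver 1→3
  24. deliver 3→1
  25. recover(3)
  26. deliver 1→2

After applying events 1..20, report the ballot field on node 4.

6

after 1 — timeout(1): n1:cand/b6/[-]
after 2 — deliver 1→0: n0:foll/b6/[-]
after 3 — deliver 0→1: ·
after 4 — deliver 1→3: n3:foll/b6/[-]
after 5 — deliver 3→1: n1:lead/b6/[-]
after 6 — propose(1,'s'): ·
after 7 — deliver 1→3: n3:foll/b6/[s]
after 8 — deliver 3→1: ·
after 9 — deliver 1→0: n0:foll/b6/[s]
after 10 — deliver 0→1: n1:lead/b6/[s]
after 11 — deliver 1→4: n4:foll/b6/[-]
after 12 — deliver 4→1: ·
after 13 — deliver 1→2: n2:foll/b6/[-]
after 14 — deliver 2→1: ·
after 15 — deliver 3→4: ·
after 16 — deliver 3→2: ·
after 17 — propose(1,'s'): ·
after 18 — deliver 1→2: n2:foll/b6/[s]
after 19 — crash(3): n3:✗foll/b6/[s]
after 20 — deliver 3→2: ·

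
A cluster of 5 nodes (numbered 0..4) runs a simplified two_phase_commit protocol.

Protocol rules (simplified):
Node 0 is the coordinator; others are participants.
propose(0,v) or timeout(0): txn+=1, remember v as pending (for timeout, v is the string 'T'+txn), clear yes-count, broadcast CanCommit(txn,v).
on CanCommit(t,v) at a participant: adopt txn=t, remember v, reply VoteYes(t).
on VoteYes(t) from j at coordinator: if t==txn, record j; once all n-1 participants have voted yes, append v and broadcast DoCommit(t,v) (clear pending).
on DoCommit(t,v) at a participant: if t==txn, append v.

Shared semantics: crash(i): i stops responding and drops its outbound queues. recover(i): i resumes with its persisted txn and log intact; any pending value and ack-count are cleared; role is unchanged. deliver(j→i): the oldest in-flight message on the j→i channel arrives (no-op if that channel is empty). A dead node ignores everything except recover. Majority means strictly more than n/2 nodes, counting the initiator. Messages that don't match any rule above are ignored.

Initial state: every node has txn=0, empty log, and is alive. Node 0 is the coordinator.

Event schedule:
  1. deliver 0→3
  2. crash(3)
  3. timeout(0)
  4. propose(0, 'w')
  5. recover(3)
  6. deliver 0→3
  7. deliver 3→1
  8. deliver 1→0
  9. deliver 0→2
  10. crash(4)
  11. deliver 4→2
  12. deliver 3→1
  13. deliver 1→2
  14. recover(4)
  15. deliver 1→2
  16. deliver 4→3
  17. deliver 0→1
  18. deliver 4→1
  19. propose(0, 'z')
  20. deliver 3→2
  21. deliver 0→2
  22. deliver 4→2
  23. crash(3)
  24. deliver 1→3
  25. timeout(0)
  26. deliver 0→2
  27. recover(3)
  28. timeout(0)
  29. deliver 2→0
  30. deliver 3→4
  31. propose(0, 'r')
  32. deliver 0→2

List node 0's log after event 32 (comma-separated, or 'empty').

e1 deliver 0→3: ·
e2 crash(3): 3[✗part,t=0,-]
e3 timeout(0): 0[coor,t=1,-]
e4 propose(0,'w'): 0[coor,t=2,-]
e5 recover(3): 3[part,t=0,-]
e6 deliver 0→3: 3[part,t=1,-]
e7 deliver 3→1: ·
e8 deliver 1→0: ·
e9 deliver 0→2: 2[part,t=1,-]
e10 crash(4): 4[✗part,t=0,-]
e11 deliver 4→2: ·
e12 deliver 3→1: ·
e13 deliver 1→2: ·
e14 recover(4): 4[part,t=0,-]
e15 deliver 1→2: ·
e16 deliver 4→3: ·
e17 deliver 0→1: 1[part,t=1,-]
e18 deliver 4→1: ·
e19 propose(0,'z'): 0[coor,t=3,-]
e20 deliver 3→2: ·
e21 deliver 0→2: 2[part,t=2,-]
e22 deliver 4→2: ·
e23 crash(3): 3[✗part,t=1,-]
e24 deliver 1→3: ·
e25 timeout(0): 0[coor,t=4,-]
e26 deliver 0→2: 2[part,t=3,-]
e27 recover(3): 3[part,t=1,-]
e28 timeout(0): 0[coor,t=5,-]
e29 deliver 2→0: ·
e30 deliver 3→4: ·
e31 propose(0,'r'): 0[coor,t=6,-]
e32 deliver 0→2: 2[part,t=4,-]

empty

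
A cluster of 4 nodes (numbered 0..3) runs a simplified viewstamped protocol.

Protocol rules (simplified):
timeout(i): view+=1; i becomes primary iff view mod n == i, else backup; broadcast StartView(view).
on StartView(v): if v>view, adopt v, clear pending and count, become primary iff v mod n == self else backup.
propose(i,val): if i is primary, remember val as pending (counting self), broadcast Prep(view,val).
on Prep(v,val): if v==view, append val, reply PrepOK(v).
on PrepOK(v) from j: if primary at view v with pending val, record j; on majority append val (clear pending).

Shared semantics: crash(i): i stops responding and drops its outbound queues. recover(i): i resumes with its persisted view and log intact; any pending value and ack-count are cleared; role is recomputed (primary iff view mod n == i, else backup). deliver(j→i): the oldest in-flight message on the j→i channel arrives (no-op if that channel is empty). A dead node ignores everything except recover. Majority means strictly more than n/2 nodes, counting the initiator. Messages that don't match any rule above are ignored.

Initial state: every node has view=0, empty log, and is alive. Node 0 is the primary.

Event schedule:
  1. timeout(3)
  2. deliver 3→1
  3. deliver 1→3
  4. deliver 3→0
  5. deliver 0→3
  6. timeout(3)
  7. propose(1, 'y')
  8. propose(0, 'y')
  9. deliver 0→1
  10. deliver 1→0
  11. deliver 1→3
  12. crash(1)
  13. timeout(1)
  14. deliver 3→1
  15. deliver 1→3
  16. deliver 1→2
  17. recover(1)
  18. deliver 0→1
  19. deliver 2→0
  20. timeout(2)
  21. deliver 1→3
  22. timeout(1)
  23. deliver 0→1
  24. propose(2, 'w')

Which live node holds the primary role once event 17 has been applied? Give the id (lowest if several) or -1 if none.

1

step 1 timeout(3): 3={back,v=1,log=-}
step 2 deliver 3→1: 1={prim,v=1,log=-}
step 3 deliver 1→3: —
step 4 deliver 3→0: 0={back,v=1,log=-}
step 5 deliver 0→3: —
step 6 timeout(3): 3={back,v=2,log=-}
step 7 propose(1,'y'): —
step 8 propose(0,'y'): —
step 9 deliver 0→1: —
step 10 deliver 1→0: 0={back,v=1,log=y}
step 11 deliver 1→3: —
step 12 crash(1): 1={✗prim,v=1,log=-}
step 13 timeout(1): —
step 14 deliver 3→1: —
step 15 deliver 1→3: —
step 16 deliver 1→2: —
step 17 recover(1): 1={prim,v=1,log=-}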